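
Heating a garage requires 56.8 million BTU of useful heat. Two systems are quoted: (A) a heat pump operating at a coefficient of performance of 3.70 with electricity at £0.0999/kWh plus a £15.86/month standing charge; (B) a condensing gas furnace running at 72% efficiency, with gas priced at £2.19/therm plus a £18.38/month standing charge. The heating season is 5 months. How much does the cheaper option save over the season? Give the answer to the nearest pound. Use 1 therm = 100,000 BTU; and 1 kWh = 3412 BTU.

£1291

Heat load = 56.8 × 10⁶ BTU = 56,800,000 BTU
Gas: input = 56,800,000 / 0.72 = 78,888,889 BTU = 788.9 therm → 788.9 × £2.19 = £1,727.67; + 5 × £18.38 standing = £1,819.57
Heat pump: 56,800,000 BTU / 3412 = 16,650 kWh heat; / 3.70 = 4,499 kWh in → × £0.0999 = £449.47; + 5 × £15.86 standing = £528.77
Difference = |£1,819.57 − £528.77| = £1,290.79 ≈ £1291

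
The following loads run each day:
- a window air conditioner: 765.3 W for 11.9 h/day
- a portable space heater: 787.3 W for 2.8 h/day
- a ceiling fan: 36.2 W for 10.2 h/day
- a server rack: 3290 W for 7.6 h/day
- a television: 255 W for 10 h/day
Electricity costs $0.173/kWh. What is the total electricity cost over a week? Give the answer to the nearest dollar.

window air conditioner: 765.3 W × 11.9 h × 7 d = 63,749 Wh = 63.75 kWh
portable space heater: 787.3 W × 2.8 h × 7 d = 15,431 Wh = 15.43 kWh
ceiling fan: 36.2 W × 10.2 h × 7 d = 2,585 Wh = 2.585 kWh
server rack: 3290 W × 7.6 h × 7 d = 175,028 Wh = 175 kWh
television: 255 W × 10 h × 7 d = 17,850 Wh = 17.85 kWh
Total energy = 63.75 + 15.43 + 2.585 + 175 + 17.85 = 274.6 kWh
Cost = 274.6 kWh × $0.173 = $47.51 ≈ $48

$48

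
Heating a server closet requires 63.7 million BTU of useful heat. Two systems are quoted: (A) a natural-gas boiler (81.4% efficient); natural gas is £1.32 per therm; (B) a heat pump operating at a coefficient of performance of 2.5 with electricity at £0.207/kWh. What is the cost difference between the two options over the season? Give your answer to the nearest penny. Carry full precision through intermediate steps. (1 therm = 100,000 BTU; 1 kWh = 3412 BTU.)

£512.85

Heat load = 63.7 × 10⁶ BTU = 63,700,000 BTU
Gas: input = 63,700,000 / 0.814 = 78,255,528 BTU = 782.6 therm → 782.6 × £1.32 = £1,032.97
Heat pump: 63,700,000 BTU / 3412 = 18,670 kWh heat; / 2.5 = 7,468 kWh in → × £0.207 = £1,545.83
Difference = |£1,032.97 − £1,545.83| = £512.85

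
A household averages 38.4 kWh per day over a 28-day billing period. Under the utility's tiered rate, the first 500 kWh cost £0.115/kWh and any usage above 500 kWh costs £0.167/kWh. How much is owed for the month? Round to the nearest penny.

Usage = 38.4 kWh/day × 28 days = 1075.2 kWh
First 500 kWh × £0.115 = £57.50
Remaining 575.2 kWh × £0.167 = £96.06
Total = £153.56

£153.56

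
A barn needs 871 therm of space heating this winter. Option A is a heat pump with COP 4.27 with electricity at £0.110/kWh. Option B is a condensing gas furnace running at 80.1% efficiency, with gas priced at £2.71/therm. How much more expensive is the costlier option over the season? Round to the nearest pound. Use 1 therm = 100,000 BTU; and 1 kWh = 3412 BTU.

Heat load = 871 therm × 100,000 = 87,100,000 BTU
Gas: input = 87,100,000 / 0.801 = 108,739,076 BTU = 1,087 therm → 1,087 × £2.71 = £2,946.83
Heat pump: 87,100,000 BTU / 3412 = 25,530 kWh heat; / 4.27 = 5,978 kWh in → × £0.110 = £657.62
Difference = |£2,946.83 − £657.62| = £2,289.21 ≈ £2289

£2289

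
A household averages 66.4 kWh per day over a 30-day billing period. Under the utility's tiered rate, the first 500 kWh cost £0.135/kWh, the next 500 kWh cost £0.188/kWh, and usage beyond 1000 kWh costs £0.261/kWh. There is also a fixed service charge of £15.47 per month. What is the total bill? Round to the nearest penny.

£435.88

Usage = 66.4 kWh/day × 30 days = 1992 kWh
First 500 kWh × £0.135 = £67.50
Next 500 kWh × £0.188 = £94.00
Remaining 992 kWh × £0.261 = £258.91
Energy charge = £420.41; + service £15.47 = £435.88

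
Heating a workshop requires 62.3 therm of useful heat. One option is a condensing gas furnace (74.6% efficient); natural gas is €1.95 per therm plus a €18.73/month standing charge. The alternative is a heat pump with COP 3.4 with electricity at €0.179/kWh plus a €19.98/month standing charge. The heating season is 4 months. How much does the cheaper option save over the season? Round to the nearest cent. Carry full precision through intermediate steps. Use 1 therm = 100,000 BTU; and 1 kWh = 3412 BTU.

€61.72

Heat load = 62.3 therm × 100,000 = 6,230,000 BTU
Gas: input = 6,230,000 / 0.746 = 8,351,206 BTU = 83.51 therm → 83.51 × €1.95 = €162.85; + 4 × €18.73 standing = €237.77
Heat pump: 6,230,000 BTU / 3412 = 1,826 kWh heat; / 3.4 = 537 kWh in → × €0.179 = €96.13; + 4 × €19.98 standing = €176.05
Difference = |€237.77 − €176.05| = €61.72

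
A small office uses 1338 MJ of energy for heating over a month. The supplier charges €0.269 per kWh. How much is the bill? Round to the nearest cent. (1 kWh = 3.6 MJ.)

1338 MJ × (0.27778 kWh/MJ) = 371.7 kWh
Cost = 371.7 kWh × €0.269/kWh = €99.98

€99.98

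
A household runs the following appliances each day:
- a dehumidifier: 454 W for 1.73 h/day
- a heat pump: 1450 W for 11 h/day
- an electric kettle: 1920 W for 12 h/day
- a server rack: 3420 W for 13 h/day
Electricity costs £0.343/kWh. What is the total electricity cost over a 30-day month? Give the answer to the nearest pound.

£867

dehumidifier: 454 W × 1.73 h × 30 d = 23,563 Wh = 23.56 kWh
heat pump: 1450 W × 11 h × 30 d = 478,500 Wh = 478.5 kWh
electric kettle: 1920 W × 12 h × 30 d = 691,200 Wh = 691.2 kWh
server rack: 3420 W × 13 h × 30 d = 1,333,800 Wh = 1,334 kWh
Total energy = 23.56 + 478.5 + 691.2 + 1,334 = 2,527 kWh
Cost = 2,527 kWh × £0.343 = £866.78 ≈ £867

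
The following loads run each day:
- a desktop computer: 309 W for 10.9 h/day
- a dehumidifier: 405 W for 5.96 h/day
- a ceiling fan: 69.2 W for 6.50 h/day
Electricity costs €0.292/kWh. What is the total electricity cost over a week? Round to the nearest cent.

desktop computer: 309 W × 10.9 h × 7 d = 23,577 Wh = 23.58 kWh
dehumidifier: 405 W × 5.96 h × 7 d = 16,897 Wh = 16.9 kWh
ceiling fan: 69.2 W × 6.50 h × 7 d = 3,149 Wh = 3.149 kWh
Total energy = 23.58 + 16.9 + 3.149 = 43.62 kWh
Cost = 43.62 kWh × €0.292 = €12.74

€12.74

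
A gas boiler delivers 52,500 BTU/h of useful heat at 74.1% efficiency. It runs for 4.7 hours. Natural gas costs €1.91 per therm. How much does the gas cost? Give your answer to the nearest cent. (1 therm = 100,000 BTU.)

Heat delivered = 52,500 BTU/h × 4.7 h = 246,750 BTU
Gas input = 246,750 / 0.741 = 332,996 BTU
= 332,996 / 100,000 = 3.33 therm
Cost = 3.33 × €1.91/therm = €6.36

€6.36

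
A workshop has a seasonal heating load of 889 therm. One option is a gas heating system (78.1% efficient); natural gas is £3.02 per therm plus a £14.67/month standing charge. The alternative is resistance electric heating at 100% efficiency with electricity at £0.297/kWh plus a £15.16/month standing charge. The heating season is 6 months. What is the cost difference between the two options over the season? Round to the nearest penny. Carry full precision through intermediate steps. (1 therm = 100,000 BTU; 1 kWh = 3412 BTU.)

£4303.69

Heat load = 889 therm × 100,000 = 88,900,000 BTU
Gas: input = 88,900,000 / 0.781 = 113,828,425 BTU = 1,138 therm → 1,138 × £3.02 = £3,437.62; + 6 × £14.67 standing = £3,525.64
Electric: 88,900,000 BTU / 3412 = 26,060 kWh → × £0.297 = £7,738.36; + 6 × £15.16 standing = £7,829.32
Difference = |£3,525.64 − £7,829.32| = £4,303.69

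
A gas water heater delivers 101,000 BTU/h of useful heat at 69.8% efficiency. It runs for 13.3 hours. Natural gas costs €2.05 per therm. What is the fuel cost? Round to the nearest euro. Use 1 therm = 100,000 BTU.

Heat delivered = 101,000 BTU/h × 13.3 h = 1,343,300 BTU
Gas input = 1,343,300 / 0.698 = 1,924,499 BTU
= 1,924,499 / 100,000 = 19.24 therm
Cost = 19.24 × €2.05/therm = €39.45 ≈ €39

€39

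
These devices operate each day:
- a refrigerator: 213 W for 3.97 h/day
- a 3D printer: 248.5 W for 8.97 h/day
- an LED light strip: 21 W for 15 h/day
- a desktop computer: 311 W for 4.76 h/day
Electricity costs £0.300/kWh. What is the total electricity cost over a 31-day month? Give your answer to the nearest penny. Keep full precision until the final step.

refrigerator: 213 W × 3.97 h × 31 d = 26,214 Wh = 26.21 kWh
3D printer: 248.5 W × 8.97 h × 31 d = 69,100 Wh = 69.1 kWh
LED light strip: 21 W × 15 h × 31 d = 9,765 Wh = 9.765 kWh
desktop computer: 311 W × 4.76 h × 31 d = 45,891 Wh = 45.89 kWh
Total energy = 26.21 + 69.1 + 9.765 + 45.89 = 151 kWh
Cost = 151 kWh × £0.300 = £45.29

£45.29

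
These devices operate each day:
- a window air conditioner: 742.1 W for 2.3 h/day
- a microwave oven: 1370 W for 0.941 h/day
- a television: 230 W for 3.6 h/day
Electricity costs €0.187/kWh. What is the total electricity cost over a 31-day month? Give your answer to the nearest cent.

window air conditioner: 742.1 W × 2.3 h × 31 d = 52,912 Wh = 52.91 kWh
microwave oven: 1370 W × 0.941 h × 31 d = 39,964 Wh = 39.96 kWh
television: 230 W × 3.6 h × 31 d = 25,668 Wh = 25.67 kWh
Total energy = 52.91 + 39.96 + 25.67 = 118.5 kWh
Cost = 118.5 kWh × €0.187 = €22.17

€22.17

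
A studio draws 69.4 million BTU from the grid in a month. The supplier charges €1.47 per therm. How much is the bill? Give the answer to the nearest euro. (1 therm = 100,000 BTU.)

69.4 million BTU × (10 therm/million BTU) = 694 therm
Cost = 694 therm × €1.47/therm = €1,020.18 ≈ €1020

€1020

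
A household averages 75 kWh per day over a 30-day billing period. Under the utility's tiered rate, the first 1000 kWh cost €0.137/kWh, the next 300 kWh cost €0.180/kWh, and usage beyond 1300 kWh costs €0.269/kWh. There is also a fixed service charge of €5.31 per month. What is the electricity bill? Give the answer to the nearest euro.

Usage = 75 kWh/day × 30 days = 2250 kWh
First 1000 kWh × €0.137 = €137.00
Next 300 kWh × €0.180 = €54.00
Remaining 950 kWh × €0.269 = €255.55
Energy charge = €446.55; + service €5.31 = €451.86 ≈ €452

€452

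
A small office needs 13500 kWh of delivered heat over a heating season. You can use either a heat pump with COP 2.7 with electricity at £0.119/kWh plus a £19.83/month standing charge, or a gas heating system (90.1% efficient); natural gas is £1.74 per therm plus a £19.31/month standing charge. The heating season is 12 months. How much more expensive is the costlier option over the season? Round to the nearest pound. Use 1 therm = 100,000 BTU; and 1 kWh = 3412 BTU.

Heat load = 13500 kWh × 3412 = 46,062,000 BTU
Gas: input = 46,062,000 / 0.901 = 51,123,196 BTU = 511.2 therm → 511.2 × £1.74 = £889.54; + 12 × £19.31 standing = £1,121.26
Heat pump: 46,062,000 BTU / 3412 = 13,500 kWh heat; / 2.7 = 5,000 kWh in → × £0.119 = £595.00; + 12 × £19.83 standing = £832.96
Difference = |£1,121.26 − £832.96| = £288.30 ≈ £288

£288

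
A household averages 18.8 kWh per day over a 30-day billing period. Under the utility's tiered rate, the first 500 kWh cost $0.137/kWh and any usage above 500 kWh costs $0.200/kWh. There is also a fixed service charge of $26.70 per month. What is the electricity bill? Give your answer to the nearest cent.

Usage = 18.8 kWh/day × 30 days = 564 kWh
First 500 kWh × $0.137 = $68.50
Remaining 64 kWh × $0.200 = $12.80
Energy charge = $81.30; + service $26.70 = $108.00

$108.00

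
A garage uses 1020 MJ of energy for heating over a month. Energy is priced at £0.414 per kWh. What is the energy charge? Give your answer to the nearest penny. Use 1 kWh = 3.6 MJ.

1020 MJ × (0.27778 kWh/MJ) = 283.3 kWh
Cost = 283.3 kWh × £0.414/kWh = £117.30

£117.30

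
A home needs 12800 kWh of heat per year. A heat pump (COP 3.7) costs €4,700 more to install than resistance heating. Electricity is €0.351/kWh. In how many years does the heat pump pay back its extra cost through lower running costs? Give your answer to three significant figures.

Resistance: 12800 kWh × €0.351 = €4,492.80/yr
Heat pump: 12800 / 3.7 = 3459 kWh in → × €0.351 = €1,214.27/yr
Annual savings = €3,278.53
Payback = €4,700 / €3,278.53 = 1.43 years

1.43 years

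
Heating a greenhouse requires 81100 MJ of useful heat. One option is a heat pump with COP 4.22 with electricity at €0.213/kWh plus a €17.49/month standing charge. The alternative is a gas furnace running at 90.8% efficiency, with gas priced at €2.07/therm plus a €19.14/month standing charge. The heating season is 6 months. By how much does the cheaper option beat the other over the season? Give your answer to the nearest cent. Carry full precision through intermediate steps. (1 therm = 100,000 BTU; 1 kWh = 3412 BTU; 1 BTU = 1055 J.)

Heat load = 81100 MJ = 81,100,000,000 J / 1055 = 76,872,038 BTU
Gas: input = 76,872,038 / 0.908 = 84,660,835 BTU = 846.6 therm → 846.6 × €2.07 = €1,752.48; + 6 × €19.14 standing = €1,867.32
Heat pump: 76,872,038 BTU / 3412 = 22,530 kWh heat; / 4.22 = 5,339 kWh in → × €0.213 = €1,137.17; + 6 × €17.49 standing = €1,242.11
Difference = |€1,867.32 − €1,242.11| = €625.21

€625.21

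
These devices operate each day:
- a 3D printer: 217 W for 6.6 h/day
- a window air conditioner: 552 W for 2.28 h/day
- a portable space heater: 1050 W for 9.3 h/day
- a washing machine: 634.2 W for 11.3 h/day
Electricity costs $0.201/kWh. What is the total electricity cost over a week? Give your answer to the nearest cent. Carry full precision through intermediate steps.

$27.61

3D printer: 217 W × 6.6 h × 7 d = 10,025 Wh = 10.03 kWh
window air conditioner: 552 W × 2.28 h × 7 d = 8,810 Wh = 8.81 kWh
portable space heater: 1050 W × 9.3 h × 7 d = 68,355 Wh = 68.36 kWh
washing machine: 634.2 W × 11.3 h × 7 d = 50,165 Wh = 50.17 kWh
Total energy = 10.03 + 8.81 + 68.36 + 50.17 = 137.4 kWh
Cost = 137.4 kWh × $0.201 = $27.61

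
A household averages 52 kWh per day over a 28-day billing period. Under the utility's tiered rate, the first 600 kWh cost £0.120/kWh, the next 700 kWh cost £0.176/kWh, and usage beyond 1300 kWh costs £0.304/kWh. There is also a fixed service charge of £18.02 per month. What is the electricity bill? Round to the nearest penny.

£260.64

Usage = 52 kWh/day × 28 days = 1456 kWh
First 600 kWh × £0.120 = £72.00
Next 700 kWh × £0.176 = £123.20
Remaining 156 kWh × £0.304 = £47.42
Energy charge = £242.62; + service £18.02 = £260.64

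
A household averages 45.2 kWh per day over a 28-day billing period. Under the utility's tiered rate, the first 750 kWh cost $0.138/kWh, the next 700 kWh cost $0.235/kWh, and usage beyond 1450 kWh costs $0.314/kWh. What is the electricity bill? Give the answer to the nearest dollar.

$225

Usage = 45.2 kWh/day × 28 days = 1265.6 kWh
First 750 kWh × $0.138 = $103.50
Next 515.6 kWh × $0.235 = $121.17
Remaining tier: 0 kWh (not reached)
Total = $224.67 ≈ $225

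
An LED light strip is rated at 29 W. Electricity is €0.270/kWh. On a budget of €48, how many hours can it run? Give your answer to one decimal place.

Energy budget = €48 / €0.270 per kWh = 177.8 kWh = 177,778 Wh
Runtime = 177,778 Wh / 29 W = 6,130 h

6130.3 h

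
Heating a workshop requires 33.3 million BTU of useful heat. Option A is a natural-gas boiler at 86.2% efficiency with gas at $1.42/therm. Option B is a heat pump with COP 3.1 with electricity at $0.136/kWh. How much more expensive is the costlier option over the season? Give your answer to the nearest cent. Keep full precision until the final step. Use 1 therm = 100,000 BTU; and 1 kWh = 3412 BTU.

Heat load = 33.3 × 10⁶ BTU = 33,300,000 BTU
Gas: input = 33,300,000 / 0.862 = 38,631,090 BTU = 386.3 therm → 386.3 × $1.42 = $548.56
Heat pump: 33,300,000 BTU / 3412 = 9,760 kWh heat; / 3.1 = 3,148 kWh in → × $0.136 = $428.17
Difference = |$548.56 − $428.17| = $120.40

$120.40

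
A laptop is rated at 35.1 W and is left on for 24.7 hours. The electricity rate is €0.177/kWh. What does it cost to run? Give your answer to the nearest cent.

€0.15

Energy = 35.1 W × 24.7 h = 867 Wh = 0.867 kWh
Cost = 0.867 kWh × €0.177/kWh = €0.15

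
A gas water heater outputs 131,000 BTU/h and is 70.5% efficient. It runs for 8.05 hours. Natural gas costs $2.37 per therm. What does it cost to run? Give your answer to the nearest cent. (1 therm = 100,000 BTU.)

Heat delivered = 131,000 BTU/h × 8.05 h = 1,054,550 BTU
Gas input = 1,054,550 / 0.705 = 1,495,816 BTU
= 1,495,816 / 100,000 = 14.96 therm
Cost = 14.96 × $2.37/therm = $35.45

$35.45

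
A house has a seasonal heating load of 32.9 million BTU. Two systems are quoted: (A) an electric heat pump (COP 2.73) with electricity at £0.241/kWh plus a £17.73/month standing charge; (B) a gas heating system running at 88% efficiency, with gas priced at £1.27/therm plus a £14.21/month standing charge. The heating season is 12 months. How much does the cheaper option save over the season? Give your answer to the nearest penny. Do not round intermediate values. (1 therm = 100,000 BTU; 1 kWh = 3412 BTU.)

£418.65

Heat load = 32.9 × 10⁶ BTU = 32,900,000 BTU
Gas: input = 32,900,000 / 0.88 = 37,386,364 BTU = 373.9 therm → 373.9 × £1.27 = £474.81; + 12 × £14.21 standing = £645.33
Heat pump: 32,900,000 BTU / 3412 = 9,642 kWh heat; / 2.73 = 3,532 kWh in → × £0.241 = £851.22; + 12 × £17.73 standing = £1,063.98
Difference = |£645.33 − £1,063.98| = £418.65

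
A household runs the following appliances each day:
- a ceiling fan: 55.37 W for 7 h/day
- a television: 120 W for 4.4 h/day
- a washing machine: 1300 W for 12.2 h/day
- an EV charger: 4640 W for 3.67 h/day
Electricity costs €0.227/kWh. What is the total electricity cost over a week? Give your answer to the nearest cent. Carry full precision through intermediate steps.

ceiling fan: 55.37 W × 7 h × 7 d = 2,713 Wh = 2.713 kWh
television: 120 W × 4.4 h × 7 d = 3,696 Wh = 3.696 kWh
washing machine: 1300 W × 12.2 h × 7 d = 111,020 Wh = 111 kWh
EV charger: 4640 W × 3.67 h × 7 d = 119,202 Wh = 119.2 kWh
Total energy = 2.713 + 3.696 + 111 + 119.2 = 236.6 kWh
Cost = 236.6 kWh × €0.227 = €53.72

€53.72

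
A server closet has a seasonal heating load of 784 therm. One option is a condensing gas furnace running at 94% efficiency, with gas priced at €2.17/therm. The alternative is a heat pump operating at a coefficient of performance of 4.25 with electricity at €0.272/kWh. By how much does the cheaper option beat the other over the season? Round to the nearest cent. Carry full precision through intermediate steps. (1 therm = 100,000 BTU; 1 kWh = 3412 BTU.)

€339.30

Heat load = 784 therm × 100,000 = 78,400,000 BTU
Gas: input = 78,400,000 / 0.94 = 83,404,255 BTU = 834 therm → 834 × €2.17 = €1,809.87
Heat pump: 78,400,000 BTU / 3412 = 22,980 kWh heat; / 4.25 = 5,407 kWh in → × €0.272 = €1,470.57
Difference = |€1,809.87 − €1,470.57| = €339.30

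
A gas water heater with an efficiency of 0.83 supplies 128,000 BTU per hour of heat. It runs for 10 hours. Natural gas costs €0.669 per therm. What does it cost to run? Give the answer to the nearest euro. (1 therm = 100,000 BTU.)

€10

Heat delivered = 128,000 BTU/h × 10 h = 1,280,000 BTU
Gas input = 1,280,000 / 0.83 = 1,542,169 BTU
= 1,542,169 / 100,000 = 15.42 therm
Cost = 15.42 × €0.669/therm = €10.32 ≈ €10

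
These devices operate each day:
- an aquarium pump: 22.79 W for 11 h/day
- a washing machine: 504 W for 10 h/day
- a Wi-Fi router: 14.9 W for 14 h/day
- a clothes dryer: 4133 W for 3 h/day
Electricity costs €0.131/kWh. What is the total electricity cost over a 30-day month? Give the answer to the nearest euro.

aquarium pump: 22.79 W × 11 h × 30 d = 7,521 Wh = 7.521 kWh
washing machine: 504 W × 10 h × 30 d = 151,200 Wh = 151.2 kWh
Wi-Fi router: 14.9 W × 14 h × 30 d = 6,258 Wh = 6.258 kWh
clothes dryer: 4133 W × 3 h × 30 d = 371,970 Wh = 372 kWh
Total energy = 7.521 + 151.2 + 6.258 + 372 = 536.9 kWh
Cost = 536.9 kWh × €0.131 = €70.34 ≈ €70

€70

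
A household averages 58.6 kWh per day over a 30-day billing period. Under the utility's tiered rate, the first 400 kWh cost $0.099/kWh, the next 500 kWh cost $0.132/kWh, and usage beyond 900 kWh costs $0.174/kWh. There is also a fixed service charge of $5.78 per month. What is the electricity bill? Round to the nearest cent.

$260.67

Usage = 58.6 kWh/day × 30 days = 1758 kWh
First 400 kWh × $0.099 = $39.60
Next 500 kWh × $0.132 = $66.00
Remaining 858 kWh × $0.174 = $149.29
Energy charge = $254.89; + service $5.78 = $260.67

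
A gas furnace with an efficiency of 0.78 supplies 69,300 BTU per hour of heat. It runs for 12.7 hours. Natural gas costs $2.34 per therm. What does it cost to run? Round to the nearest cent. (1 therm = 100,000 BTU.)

$26.40

Heat delivered = 69,300 BTU/h × 12.7 h = 880,110 BTU
Gas input = 880,110 / 0.78 = 1,128,346 BTU
= 1,128,346 / 100,000 = 11.28 therm
Cost = 11.28 × $2.34/therm = $26.40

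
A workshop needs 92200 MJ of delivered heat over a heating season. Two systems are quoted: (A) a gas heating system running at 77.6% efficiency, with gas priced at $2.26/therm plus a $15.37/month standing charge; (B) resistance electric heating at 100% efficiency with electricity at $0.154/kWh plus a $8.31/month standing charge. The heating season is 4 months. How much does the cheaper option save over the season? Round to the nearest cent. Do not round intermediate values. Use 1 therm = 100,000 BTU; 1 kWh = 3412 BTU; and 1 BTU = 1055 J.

$1371.02

Heat load = 92200 MJ = 92,200,000,000 J / 1055 = 87,393,365 BTU
Gas: input = 87,393,365 / 0.776 = 112,620,316 BTU = 1,126 therm → 1,126 × $2.26 = $2,545.22; + 4 × $15.37 standing = $2,606.70
Electric: 87,393,365 BTU / 3412 = 25,610 kWh → × $0.154 = $3,944.48; + 4 × $8.31 standing = $3,977.72
Difference = |$2,606.70 − $3,977.72| = $1,371.02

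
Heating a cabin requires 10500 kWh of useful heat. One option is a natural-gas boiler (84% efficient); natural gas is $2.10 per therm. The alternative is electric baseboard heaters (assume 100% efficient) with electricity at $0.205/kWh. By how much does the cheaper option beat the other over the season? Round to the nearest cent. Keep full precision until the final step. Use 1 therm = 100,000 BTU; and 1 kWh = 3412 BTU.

$1256.85

Heat load = 10500 kWh × 3412 = 35,826,000 BTU
Gas: input = 35,826,000 / 0.84 = 42,650,000 BTU = 426.5 therm → 426.5 × $2.10 = $895.65
Electric: 35,826,000 BTU / 3412 = 10,500 kWh → × $0.205 = $2,152.50
Difference = |$895.65 − $2,152.50| = $1,256.85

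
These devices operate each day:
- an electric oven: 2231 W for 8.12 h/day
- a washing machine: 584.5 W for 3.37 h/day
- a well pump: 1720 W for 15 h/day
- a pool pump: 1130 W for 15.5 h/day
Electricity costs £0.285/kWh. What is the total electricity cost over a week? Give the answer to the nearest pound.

electric oven: 2231 W × 8.12 h × 7 d = 126,810 Wh = 126.8 kWh
washing machine: 584.5 W × 3.37 h × 7 d = 13,788 Wh = 13.79 kWh
well pump: 1720 W × 15 h × 7 d = 180,600 Wh = 180.6 kWh
pool pump: 1130 W × 15.5 h × 7 d = 122,605 Wh = 122.6 kWh
Total energy = 126.8 + 13.79 + 180.6 + 122.6 = 443.8 kWh
Cost = 443.8 kWh × £0.285 = £126.48 ≈ £126

£126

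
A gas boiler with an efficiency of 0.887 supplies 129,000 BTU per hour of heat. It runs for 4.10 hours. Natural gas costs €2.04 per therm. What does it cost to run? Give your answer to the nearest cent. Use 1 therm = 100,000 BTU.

€12.16

Heat delivered = 129,000 BTU/h × 4.10 h = 528,900 BTU
Gas input = 528,900 / 0.887 = 596,280 BTU
= 596,280 / 100,000 = 5.963 therm
Cost = 5.963 × €2.04/therm = €12.16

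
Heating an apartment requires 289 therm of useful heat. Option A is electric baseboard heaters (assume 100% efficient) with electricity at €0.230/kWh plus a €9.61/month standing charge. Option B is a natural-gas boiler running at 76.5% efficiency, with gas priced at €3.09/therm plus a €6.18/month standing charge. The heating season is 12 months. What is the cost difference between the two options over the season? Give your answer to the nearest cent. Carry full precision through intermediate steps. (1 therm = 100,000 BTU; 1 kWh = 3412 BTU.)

Heat load = 289 therm × 100,000 = 28,900,000 BTU
Gas: input = 28,900,000 / 0.765 = 37,777,778 BTU = 377.8 therm → 377.8 × €3.09 = €1,167.33; + 12 × €6.18 standing = €1,241.49
Electric: 28,900,000 BTU / 3412 = 8,470 kWh → × €0.230 = €1,948.12; + 12 × €9.61 standing = €2,063.44
Difference = |€1,241.49 − €2,063.44| = €821.95

€821.95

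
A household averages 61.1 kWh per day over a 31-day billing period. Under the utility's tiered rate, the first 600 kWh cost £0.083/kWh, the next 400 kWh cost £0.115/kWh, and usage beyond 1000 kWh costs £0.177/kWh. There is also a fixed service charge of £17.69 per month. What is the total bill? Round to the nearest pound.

£272

Usage = 61.1 kWh/day × 31 days = 1894.1 kWh
First 600 kWh × £0.083 = £49.80
Next 400 kWh × £0.115 = £46.00
Remaining 894.1 kWh × £0.177 = £158.26
Energy charge = £254.06; + service £17.69 = £271.75 ≈ £272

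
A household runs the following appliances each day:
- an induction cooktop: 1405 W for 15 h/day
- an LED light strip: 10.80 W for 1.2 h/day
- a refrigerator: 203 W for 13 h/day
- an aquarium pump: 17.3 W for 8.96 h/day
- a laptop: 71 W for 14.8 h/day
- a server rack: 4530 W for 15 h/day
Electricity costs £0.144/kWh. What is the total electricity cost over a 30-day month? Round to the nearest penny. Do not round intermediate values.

induction cooktop: 1405 W × 15 h × 30 d = 632,250 Wh = 632.2 kWh
LED light strip: 10.80 W × 1.2 h × 30 d = 389 Wh = 0.3888 kWh
refrigerator: 203 W × 13 h × 30 d = 79,170 Wh = 79.17 kWh
aquarium pump: 17.3 W × 8.96 h × 30 d = 4,650 Wh = 4.65 kWh
laptop: 71 W × 14.8 h × 30 d = 31,524 Wh = 31.52 kWh
server rack: 4530 W × 15 h × 30 d = 2,038,500 Wh = 2,038 kWh
Total energy = 632.2 + 0.3888 + 79.17 + 4.65 + 31.52 + 2,038 = 2,786 kWh
Cost = 2,786 kWh × £0.144 = £401.25

£401.25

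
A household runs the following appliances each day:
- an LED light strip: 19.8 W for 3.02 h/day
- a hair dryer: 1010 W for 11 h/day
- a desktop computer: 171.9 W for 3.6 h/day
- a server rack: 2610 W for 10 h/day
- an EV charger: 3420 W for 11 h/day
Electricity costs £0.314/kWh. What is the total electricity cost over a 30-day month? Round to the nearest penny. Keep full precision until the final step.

LED light strip: 19.8 W × 3.02 h × 30 d = 1,794 Wh = 1.794 kWh
hair dryer: 1010 W × 11 h × 30 d = 333,300 Wh = 333.3 kWh
desktop computer: 171.9 W × 3.6 h × 30 d = 18,565 Wh = 18.57 kWh
server rack: 2610 W × 10 h × 30 d = 783,000 Wh = 783 kWh
EV charger: 3420 W × 11 h × 30 d = 1,128,600 Wh = 1,129 kWh
Total energy = 1.794 + 333.3 + 18.57 + 783 + 1,129 = 2,265 kWh
Cost = 2,265 kWh × £0.314 = £711.29

£711.29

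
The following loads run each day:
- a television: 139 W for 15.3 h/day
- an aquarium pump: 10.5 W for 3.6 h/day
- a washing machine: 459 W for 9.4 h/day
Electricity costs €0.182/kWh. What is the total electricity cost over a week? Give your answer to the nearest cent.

television: 139 W × 15.3 h × 7 d = 14,887 Wh = 14.89 kWh
aquarium pump: 10.5 W × 3.6 h × 7 d = 265 Wh = 0.2646 kWh
washing machine: 459 W × 9.4 h × 7 d = 30,202 Wh = 30.2 kWh
Total energy = 14.89 + 0.2646 + 30.2 = 45.35 kWh
Cost = 45.35 kWh × €0.182 = €8.25

€8.25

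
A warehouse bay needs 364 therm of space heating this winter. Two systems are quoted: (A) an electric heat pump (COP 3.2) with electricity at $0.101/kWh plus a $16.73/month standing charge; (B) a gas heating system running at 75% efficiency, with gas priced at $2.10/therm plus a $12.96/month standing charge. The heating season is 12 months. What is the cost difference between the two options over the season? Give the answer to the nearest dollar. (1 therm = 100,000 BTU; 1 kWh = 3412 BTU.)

$637

Heat load = 364 therm × 100,000 = 36,400,000 BTU
Gas: input = 36,400,000 / 0.75 = 48,533,333 BTU = 485.3 therm → 485.3 × $2.10 = $1,019.20; + 12 × $12.96 standing = $1,174.72
Heat pump: 36,400,000 BTU / 3412 = 10,670 kWh heat; / 3.2 = 3,334 kWh in → × $0.101 = $336.72; + 12 × $16.73 standing = $537.48
Difference = |$1,174.72 − $537.48| = $637.24 ≈ $637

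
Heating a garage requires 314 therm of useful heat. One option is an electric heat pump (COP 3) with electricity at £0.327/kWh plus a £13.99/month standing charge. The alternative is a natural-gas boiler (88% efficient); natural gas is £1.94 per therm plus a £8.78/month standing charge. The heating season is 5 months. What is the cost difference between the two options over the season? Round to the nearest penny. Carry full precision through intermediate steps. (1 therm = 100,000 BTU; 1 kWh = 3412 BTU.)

Heat load = 314 therm × 100,000 = 31,400,000 BTU
Gas: input = 31,400,000 / 0.88 = 35,681,818 BTU = 356.8 therm → 356.8 × £1.94 = £692.23; + 5 × £8.78 standing = £736.13
Heat pump: 31,400,000 BTU / 3412 = 9,203 kWh heat; / 3 = 3,068 kWh in → × £0.327 = £1,003.11; + 5 × £13.99 standing = £1,073.06
Difference = |£736.13 − £1,073.06| = £336.93

£336.93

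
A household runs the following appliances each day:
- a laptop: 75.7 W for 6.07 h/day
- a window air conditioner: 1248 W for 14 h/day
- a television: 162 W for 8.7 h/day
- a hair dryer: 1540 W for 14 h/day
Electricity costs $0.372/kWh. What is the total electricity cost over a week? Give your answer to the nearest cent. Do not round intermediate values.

$106.51

laptop: 75.7 W × 6.07 h × 7 d = 3,216 Wh = 3.216 kWh
window air conditioner: 1248 W × 14 h × 7 d = 122,304 Wh = 122.3 kWh
television: 162 W × 8.7 h × 7 d = 9,866 Wh = 9.866 kWh
hair dryer: 1540 W × 14 h × 7 d = 150,920 Wh = 150.9 kWh
Total energy = 3.216 + 122.3 + 9.866 + 150.9 = 286.3 kWh
Cost = 286.3 kWh × $0.372 = $106.51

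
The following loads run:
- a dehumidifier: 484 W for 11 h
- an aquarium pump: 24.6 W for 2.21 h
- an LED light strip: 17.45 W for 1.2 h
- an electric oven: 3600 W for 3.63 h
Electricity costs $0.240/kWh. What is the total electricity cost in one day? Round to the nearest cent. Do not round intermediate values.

dehumidifier: 484 W × 11 h = 5,324 Wh = 5.324 kWh
aquarium pump: 24.6 W × 2.21 h = 54 Wh = 0.05437 kWh
LED light strip: 17.45 W × 1.2 h = 21 Wh = 0.02094 kWh
electric oven: 3600 W × 3.63 h = 13,068 Wh = 13.07 kWh
Total energy = 5.324 + 0.05437 + 0.02094 + 13.07 = 18.47 kWh
Cost = 18.47 kWh × $0.240 = $4.43

$4.43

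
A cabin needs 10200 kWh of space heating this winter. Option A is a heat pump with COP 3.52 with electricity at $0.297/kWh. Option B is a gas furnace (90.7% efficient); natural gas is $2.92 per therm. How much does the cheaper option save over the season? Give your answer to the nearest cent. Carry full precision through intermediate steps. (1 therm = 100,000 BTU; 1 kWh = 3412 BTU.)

Heat load = 10200 kWh × 3412 = 34,802,400 BTU
Gas: input = 34,802,400 / 0.907 = 38,370,893 BTU = 383.7 therm → 383.7 × $2.92 = $1,120.43
Heat pump: 34,802,400 BTU / 3412 = 10,200 kWh heat; / 3.52 = 2,898 kWh in → × $0.297 = $860.62
Difference = |$1,120.43 − $860.62| = $259.81

$259.81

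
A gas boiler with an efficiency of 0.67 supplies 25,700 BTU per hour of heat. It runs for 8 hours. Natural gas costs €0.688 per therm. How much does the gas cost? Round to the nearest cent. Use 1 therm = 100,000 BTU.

Heat delivered = 25,700 BTU/h × 8 h = 205,600 BTU
Gas input = 205,600 / 0.67 = 306,866 BTU
= 306,866 / 100,000 = 3.069 therm
Cost = 3.069 × €0.688/therm = €2.11

€2.11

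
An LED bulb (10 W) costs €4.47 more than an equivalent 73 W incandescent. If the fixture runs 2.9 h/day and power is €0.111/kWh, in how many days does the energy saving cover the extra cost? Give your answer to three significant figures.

220 days

Power saved = 73 − 10 = 63 W
Daily energy saved = 63 W × 2.9 h = 182.7 Wh = 0.1827 kWh
Daily savings = 0.1827 × €0.111 = €0.0203
Payback = €4.47 / €0.0203 per day = 220.4 days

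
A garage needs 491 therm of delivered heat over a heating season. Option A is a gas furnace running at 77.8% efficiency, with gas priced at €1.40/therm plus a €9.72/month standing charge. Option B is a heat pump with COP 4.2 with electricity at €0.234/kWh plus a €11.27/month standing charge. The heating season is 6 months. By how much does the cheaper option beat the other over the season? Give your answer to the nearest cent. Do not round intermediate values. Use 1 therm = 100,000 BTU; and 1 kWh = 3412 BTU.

Heat load = 491 therm × 100,000 = 49,100,000 BTU
Gas: input = 49,100,000 / 0.778 = 63,110,540 BTU = 631.1 therm → 631.1 × €1.40 = €883.55; + 6 × €9.72 standing = €941.87
Heat pump: 49,100,000 BTU / 3412 = 14,390 kWh heat; / 4.2 = 3,426 kWh in → × €0.234 = €801.75; + 6 × €11.27 standing = €869.37
Difference = |€941.87 − €869.37| = €72.50

€72.50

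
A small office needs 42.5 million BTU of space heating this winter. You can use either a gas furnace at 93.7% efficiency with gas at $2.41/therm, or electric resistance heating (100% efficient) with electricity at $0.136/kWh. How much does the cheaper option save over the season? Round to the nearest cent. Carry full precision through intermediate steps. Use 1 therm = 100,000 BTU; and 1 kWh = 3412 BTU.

$600.90

Heat load = 42.5 × 10⁶ BTU = 42,500,000 BTU
Gas: input = 42,500,000 / 0.937 = 45,357,524 BTU = 453.6 therm → 453.6 × $2.41 = $1,093.12
Electric: 42,500,000 BTU / 3412 = 12,460 kWh → × $0.136 = $1,694.02
Difference = |$1,093.12 − $1,694.02| = $600.90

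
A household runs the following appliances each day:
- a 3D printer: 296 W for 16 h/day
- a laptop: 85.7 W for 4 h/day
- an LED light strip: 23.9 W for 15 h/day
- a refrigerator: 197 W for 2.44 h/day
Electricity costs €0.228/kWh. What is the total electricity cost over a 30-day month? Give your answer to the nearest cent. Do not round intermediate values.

€40.48

3D printer: 296 W × 16 h × 30 d = 142,080 Wh = 142.1 kWh
laptop: 85.7 W × 4 h × 30 d = 10,284 Wh = 10.28 kWh
LED light strip: 23.9 W × 15 h × 30 d = 10,755 Wh = 10.76 kWh
refrigerator: 197 W × 2.44 h × 30 d = 14,420 Wh = 14.42 kWh
Total energy = 142.1 + 10.28 + 10.76 + 14.42 = 177.5 kWh
Cost = 177.5 kWh × €0.228 = €40.48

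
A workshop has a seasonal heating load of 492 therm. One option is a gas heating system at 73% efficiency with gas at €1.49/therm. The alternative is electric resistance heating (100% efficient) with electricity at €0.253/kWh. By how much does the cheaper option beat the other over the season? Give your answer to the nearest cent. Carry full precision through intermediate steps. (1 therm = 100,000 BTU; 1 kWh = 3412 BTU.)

Heat load = 492 therm × 100,000 = 49,200,000 BTU
Gas: input = 49,200,000 / 0.73 = 67,397,260 BTU = 674 therm → 674 × €1.49 = €1,004.22
Electric: 49,200,000 BTU / 3412 = 14,420 kWh → × €0.253 = €3,648.18
Difference = |€1,004.22 − €3,648.18| = €2,643.96

€2643.96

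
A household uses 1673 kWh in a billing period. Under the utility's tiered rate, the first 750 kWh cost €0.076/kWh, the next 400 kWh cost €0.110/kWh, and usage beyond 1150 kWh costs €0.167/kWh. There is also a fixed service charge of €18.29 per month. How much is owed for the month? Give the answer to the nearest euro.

First 750 kWh × €0.076 = €57.00
Next 400 kWh × €0.110 = €44.00
Remaining 523 kWh × €0.167 = €87.34
Energy charge = €188.34; + service €18.29 = €206.63 ≈ €207

€207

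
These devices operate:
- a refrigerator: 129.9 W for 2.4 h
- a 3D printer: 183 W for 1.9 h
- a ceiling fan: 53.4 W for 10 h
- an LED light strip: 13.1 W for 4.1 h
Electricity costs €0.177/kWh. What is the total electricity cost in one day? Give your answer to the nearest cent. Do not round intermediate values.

refrigerator: 129.9 W × 2.4 h = 312 Wh = 0.3118 kWh
3D printer: 183 W × 1.9 h = 348 Wh = 0.3477 kWh
ceiling fan: 53.4 W × 10 h = 534 Wh = 0.534 kWh
LED light strip: 13.1 W × 4.1 h = 54 Wh = 0.05371 kWh
Total energy = 0.3118 + 0.3477 + 0.534 + 0.05371 = 1.247 kWh
Cost = 1.247 kWh × €0.177 = €0.22

€0.22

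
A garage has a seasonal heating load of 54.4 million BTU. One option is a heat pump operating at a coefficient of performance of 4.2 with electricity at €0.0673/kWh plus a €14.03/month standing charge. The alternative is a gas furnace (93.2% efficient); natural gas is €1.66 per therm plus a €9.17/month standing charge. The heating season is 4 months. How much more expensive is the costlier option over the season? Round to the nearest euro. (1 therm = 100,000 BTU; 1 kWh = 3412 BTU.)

Heat load = 54.4 × 10⁶ BTU = 54,400,000 BTU
Gas: input = 54,400,000 / 0.932 = 58,369,099 BTU = 583.7 therm → 583.7 × €1.66 = €968.93; + 4 × €9.17 standing = €1,005.61
Heat pump: 54,400,000 BTU / 3412 = 15,940 kWh heat; / 4.2 = 3,796 kWh in → × €0.0673 = €255.48; + 4 × €14.03 standing = €311.60
Difference = |€1,005.61 − €311.60| = €694.01 ≈ €694

€694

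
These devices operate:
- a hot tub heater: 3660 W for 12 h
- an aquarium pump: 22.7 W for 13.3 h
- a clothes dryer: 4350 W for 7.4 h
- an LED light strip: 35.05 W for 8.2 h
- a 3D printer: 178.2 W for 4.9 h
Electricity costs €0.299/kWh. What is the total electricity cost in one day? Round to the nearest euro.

€23

hot tub heater: 3660 W × 12 h = 43,920 Wh = 43.92 kWh
aquarium pump: 22.7 W × 13.3 h = 302 Wh = 0.3019 kWh
clothes dryer: 4350 W × 7.4 h = 32,190 Wh = 32.19 kWh
LED light strip: 35.05 W × 8.2 h = 287 Wh = 0.2874 kWh
3D printer: 178.2 W × 4.9 h = 873 Wh = 0.8732 kWh
Total energy = 43.92 + 0.3019 + 32.19 + 0.2874 + 0.8732 = 77.57 kWh
Cost = 77.57 kWh × €0.299 = €23.19 ≈ €23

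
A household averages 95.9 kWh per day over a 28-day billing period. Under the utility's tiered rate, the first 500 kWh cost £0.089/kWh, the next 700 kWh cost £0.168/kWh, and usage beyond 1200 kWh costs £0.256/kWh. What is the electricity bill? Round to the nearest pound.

Usage = 95.9 kWh/day × 28 days = 2685.2 kWh
First 500 kWh × £0.089 = £44.50
Next 700 kWh × £0.168 = £117.60
Remaining 1485.2 kWh × £0.256 = £380.21
Total = £542.31 ≈ £542

£542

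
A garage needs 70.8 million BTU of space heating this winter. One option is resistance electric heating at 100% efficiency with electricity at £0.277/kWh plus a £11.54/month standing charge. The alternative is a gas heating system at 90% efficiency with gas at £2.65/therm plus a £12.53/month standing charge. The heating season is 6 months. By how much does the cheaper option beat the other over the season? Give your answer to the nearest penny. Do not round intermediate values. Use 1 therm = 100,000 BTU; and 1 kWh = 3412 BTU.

Heat load = 70.8 × 10⁶ BTU = 70,800,000 BTU
Gas: input = 70,800,000 / 0.90 = 78,666,667 BTU = 786.7 therm → 786.7 × £2.65 = £2,084.67; + 6 × £12.53 standing = £2,159.85
Electric: 70,800,000 BTU / 3412 = 20,750 kWh → × £0.277 = £5,747.83; + 6 × £11.54 standing = £5,817.07
Difference = |£2,159.85 − £5,817.07| = £3,657.22

£3657.22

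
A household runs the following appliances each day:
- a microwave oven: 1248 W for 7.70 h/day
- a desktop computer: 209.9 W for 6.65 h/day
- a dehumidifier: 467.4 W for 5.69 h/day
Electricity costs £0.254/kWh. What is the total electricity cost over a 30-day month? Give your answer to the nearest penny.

£104.13

microwave oven: 1248 W × 7.70 h × 30 d = 288,288 Wh = 288.3 kWh
desktop computer: 209.9 W × 6.65 h × 30 d = 41,875 Wh = 41.88 kWh
dehumidifier: 467.4 W × 5.69 h × 30 d = 79,785 Wh = 79.79 kWh
Total energy = 288.3 + 41.88 + 79.79 = 409.9 kWh
Cost = 409.9 kWh × £0.254 = £104.13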